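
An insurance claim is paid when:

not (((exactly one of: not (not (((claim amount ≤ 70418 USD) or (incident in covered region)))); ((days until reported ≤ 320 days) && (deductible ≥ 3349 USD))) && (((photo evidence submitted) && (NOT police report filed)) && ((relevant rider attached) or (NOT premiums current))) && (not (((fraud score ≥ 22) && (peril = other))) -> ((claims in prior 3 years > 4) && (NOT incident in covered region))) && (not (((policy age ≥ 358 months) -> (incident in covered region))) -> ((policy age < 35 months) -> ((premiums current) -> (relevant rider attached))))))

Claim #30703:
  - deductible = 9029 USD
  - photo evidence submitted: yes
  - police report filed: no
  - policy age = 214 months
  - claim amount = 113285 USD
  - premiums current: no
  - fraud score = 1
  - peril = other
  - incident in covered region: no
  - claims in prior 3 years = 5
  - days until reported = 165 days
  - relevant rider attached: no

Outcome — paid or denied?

Atomic conditions:
  claim amount ≤ 70418 USD: 113285 ≤ 70418 is false
  incident in covered region: no → false
  days until reported ≤ 320 days: 165 ≤ 320 is true
  deductible ≥ 3349 USD: 9029 ≥ 3349 is true
  photo evidence submitted: yes → true
  NOT police report filed: no → true
  relevant rider attached: no → false
  NOT premiums current: no → true
  fraud score ≥ 22: 1 ≥ 22 is false
  peril = other: other == other is true
  claims in prior 3 years > 4: 5 > 4 is true
  NOT incident in covered region: no → true
  policy age ≥ 358 months: 214 ≥ 358 is false
  policy age < 35 months: 214 < 35 is false
  premiums current: no → false
Combine:
[1.1.1.1.1] false OR false = false
[1.1.1.1] NOT false = true
[1.1.1] NOT true = false
[1.1.2] true AND true = true
[1.1] exactly-one(false, true) = true
[1.2.1] true AND true = true
[1.2.2] false OR true = true
[1.2] true AND true = true
[1.3.1.1] false AND true = false
[1.3.1] NOT false = true
[1.3.2] true AND true = true
[1.3] true → true = true
[1.4.1.1] false → false (antecedent false ⇒ implication holds) = true
[1.4.1] NOT true = false
[1.4.2.2] false → false (antecedent false ⇒ implication holds) = true
[1.4.2] false → true (antecedent false ⇒ implication holds) = true
[1.4] false → true (antecedent false ⇒ implication holds) = true
[1] true AND true AND true AND true = true
[root] NOT true = false
Overall: false → denied

Denied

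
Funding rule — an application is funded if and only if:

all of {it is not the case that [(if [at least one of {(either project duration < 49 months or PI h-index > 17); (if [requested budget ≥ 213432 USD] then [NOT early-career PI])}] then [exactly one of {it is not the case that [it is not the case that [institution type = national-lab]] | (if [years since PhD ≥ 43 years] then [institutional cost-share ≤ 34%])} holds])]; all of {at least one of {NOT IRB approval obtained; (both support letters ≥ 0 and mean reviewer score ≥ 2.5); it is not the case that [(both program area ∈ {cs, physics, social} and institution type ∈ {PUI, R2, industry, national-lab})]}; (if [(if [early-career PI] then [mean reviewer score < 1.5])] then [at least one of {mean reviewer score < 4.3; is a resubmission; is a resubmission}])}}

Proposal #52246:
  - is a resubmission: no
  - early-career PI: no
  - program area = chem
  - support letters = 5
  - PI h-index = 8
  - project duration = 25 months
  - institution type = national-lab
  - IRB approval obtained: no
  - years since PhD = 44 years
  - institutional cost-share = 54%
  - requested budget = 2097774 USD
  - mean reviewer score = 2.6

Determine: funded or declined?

Atomic conditions:
  project duration < 49 months: 25 < 49 is true
  PI h-index > 17: 8 > 17 is false
  requested budget ≥ 213432 USD: 2097774 ≥ 213432 is true
  NOT early-career PI: no → true
  institution type = national-lab: national-lab == national-lab is true
  years since PhD ≥ 43 years: 44 ≥ 43 is true
  institutional cost-share ≤ 34%: 54 ≤ 34 is false
  NOT IRB approval obtained: no → true
  support letters ≥ 0: 5 ≥ 0 is true
  mean reviewer score ≥ 2.5: 2.6 ≥ 2.5 is true
  program area ∈ {cs, physics, social}: chem is not in the set → false
  institution type ∈ {PUI, R2, industry, national-lab}: national-lab is in the set → true
  early-career PI: no → false
  mean reviewer score < 1.5: 2.6 < 1.5 is false
  mean reviewer score < 4.3: 2.6 < 4.3 is true
  is a resubmission: no → false
Combine:
[1.1.1.1] true OR false = true
[1.1.1.2] true → true = true
[1.1.1] true OR true = true
[1.1.2.1.1] NOT true = false
[1.1.2.1] NOT false = true
[1.1.2.2] true → false = false
[1.1.2] exactly-one(true, false) = true
[1.1] true → true = true
[1] NOT true = false
[2.1.2] true AND true = true
[2.1.3.1] false AND true = false
[2.1.3] NOT false = true
[2.1] true OR true OR true = true
[2.2.1] false → false (antecedent false ⇒ implication holds) = true
[2.2.2] true OR false OR false = true
[2.2] true → true = true
[2] true AND true = true
[root] false AND true = false
Overall: false → declined

Declined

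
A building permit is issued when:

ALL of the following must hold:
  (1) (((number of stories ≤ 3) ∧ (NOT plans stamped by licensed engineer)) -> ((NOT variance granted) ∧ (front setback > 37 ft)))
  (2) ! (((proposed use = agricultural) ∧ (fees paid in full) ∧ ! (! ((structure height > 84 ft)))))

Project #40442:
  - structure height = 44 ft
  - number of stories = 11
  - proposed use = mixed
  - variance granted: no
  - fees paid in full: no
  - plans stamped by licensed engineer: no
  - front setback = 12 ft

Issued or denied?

Issued

Atomic conditions:
  number of stories ≤ 3: 11 ≤ 3 is false
  NOT plans stamped by licensed engineer: no → true
  NOT variance granted: no → true
  front setback > 37 ft: 12 > 37 is false
  proposed use = agricultural: mixed == agricultural is false
  fees paid in full: no → false
  structure height > 84 ft: 44 > 84 is false
Combine:
[1.1] false AND true = false
[1.2] true AND false = false
[1] false → false (antecedent false ⇒ implication holds) = true
[2.1.3.1] NOT false = true
[2.1.3] NOT true = false
[2.1] false AND false AND false = false
[2] NOT false = true
[root] true AND true = true
Overall: true → issued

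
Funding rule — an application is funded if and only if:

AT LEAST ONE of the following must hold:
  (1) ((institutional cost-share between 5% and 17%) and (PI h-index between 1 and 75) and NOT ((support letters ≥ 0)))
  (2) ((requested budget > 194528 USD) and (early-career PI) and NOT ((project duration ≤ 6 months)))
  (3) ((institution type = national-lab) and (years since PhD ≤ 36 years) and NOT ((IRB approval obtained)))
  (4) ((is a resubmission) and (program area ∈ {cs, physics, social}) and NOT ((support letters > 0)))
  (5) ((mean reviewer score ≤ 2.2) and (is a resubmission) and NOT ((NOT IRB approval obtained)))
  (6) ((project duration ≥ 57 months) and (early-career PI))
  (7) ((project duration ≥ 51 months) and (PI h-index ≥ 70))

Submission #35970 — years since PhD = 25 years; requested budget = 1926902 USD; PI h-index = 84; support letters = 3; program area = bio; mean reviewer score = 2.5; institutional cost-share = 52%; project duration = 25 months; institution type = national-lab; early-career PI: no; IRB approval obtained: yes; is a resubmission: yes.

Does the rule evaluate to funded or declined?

Atomic conditions:
  institutional cost-share between 5% and 17%: 52 in [5, 17] is false
  PI h-index between 1 and 75: 84 in [1, 75] is false
  support letters ≥ 0: 3 ≥ 0 is true
  requested budget > 194528 USD: 1926902 > 194528 is true
  early-career PI: no → false
  project duration ≤ 6 months: 25 ≤ 6 is false
  institution type = national-lab: national-lab == national-lab is true
  years since PhD ≤ 36 years: 25 ≤ 36 is true
  IRB approval obtained: yes → true
  is a resubmission: yes → true
  program area ∈ {cs, physics, social}: bio is not in the set → false
  support letters > 0: 3 > 0 is true
  mean reviewer score ≤ 2.2: 2.5 ≤ 2.2 is false
  NOT IRB approval obtained: yes → false
  project duration ≥ 57 months: 25 ≥ 57 is false
  project duration ≥ 51 months: 25 ≥ 51 is false
  PI h-index ≥ 70: 84 ≥ 70 is true
Combine:
[1.3] NOT true = false
[1] false AND false AND false = false
[2.3] NOT false = true
[2] true AND false AND true = false
[3.3] NOT true = false
[3] true AND true AND false = false
[4.3] NOT true = false
[4] true AND false AND false = false
[5.3] NOT false = true
[5] false AND true AND true = false
[6] false AND false = false
[7] false AND true = false
[root] false OR false OR false OR false OR false OR false OR false = false
Overall: false → declined

Declined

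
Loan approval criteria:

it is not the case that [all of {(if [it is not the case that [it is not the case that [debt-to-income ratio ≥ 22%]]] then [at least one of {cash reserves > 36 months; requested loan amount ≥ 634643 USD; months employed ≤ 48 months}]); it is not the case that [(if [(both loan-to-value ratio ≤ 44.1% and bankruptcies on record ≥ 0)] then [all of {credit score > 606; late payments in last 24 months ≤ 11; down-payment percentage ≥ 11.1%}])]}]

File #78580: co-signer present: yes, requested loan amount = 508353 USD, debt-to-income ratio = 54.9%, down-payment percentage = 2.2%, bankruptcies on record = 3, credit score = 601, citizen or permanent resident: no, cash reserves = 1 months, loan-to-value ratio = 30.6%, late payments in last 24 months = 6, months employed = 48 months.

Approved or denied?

Denied

Atomic conditions:
  debt-to-income ratio ≥ 22%: 54.9 ≥ 22 is true
  cash reserves > 36 months: 1 > 36 is false
  requested loan amount ≥ 634643 USD: 508353 ≥ 634643 is false
  months employed ≤ 48 months: 48 ≤ 48 is true
  loan-to-value ratio ≤ 44.1%: 30.6 ≤ 44.1 is true
  bankruptcies on record ≥ 0: 3 ≥ 0 is true
  credit score > 606: 601 > 606 is false
  late payments in last 24 months ≤ 11: 6 ≤ 11 is true
  down-payment percentage ≥ 11.1%: 2.2 ≥ 11.1 is false
Combine:
[1.1.1.1] NOT true = false
[1.1.1] NOT false = true
[1.1.2] false OR false OR true = true
[1.1] true → true = true
[1.2.1.1] true AND true = true
[1.2.1.2] false AND true AND false = false
[1.2.1] true → false = false
[1.2] NOT false = true
[1] true AND true = true
[root] NOT true = false
Overall: false → denied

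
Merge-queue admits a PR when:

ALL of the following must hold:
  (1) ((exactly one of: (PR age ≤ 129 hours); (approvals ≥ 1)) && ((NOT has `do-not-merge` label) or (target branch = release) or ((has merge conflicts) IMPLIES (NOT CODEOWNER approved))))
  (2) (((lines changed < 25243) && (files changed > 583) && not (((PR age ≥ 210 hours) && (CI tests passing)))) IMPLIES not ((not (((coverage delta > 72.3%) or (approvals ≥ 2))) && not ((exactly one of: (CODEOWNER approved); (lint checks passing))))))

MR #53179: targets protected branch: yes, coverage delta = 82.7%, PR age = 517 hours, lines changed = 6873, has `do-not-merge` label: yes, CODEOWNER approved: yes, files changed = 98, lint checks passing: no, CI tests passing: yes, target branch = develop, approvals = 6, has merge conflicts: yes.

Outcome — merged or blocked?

Atomic conditions:
  PR age ≤ 129 hours: 517 ≤ 129 is false
  approvals ≥ 1: 6 ≥ 1 is true
  NOT has `do-not-merge` label: yes → false
  target branch = release: develop == release is false
  has merge conflicts: yes → true
  NOT CODEOWNER approved: yes → false
  lines changed < 25243: 6873 < 25243 is true
  files changed > 583: 98 > 583 is false
  PR age ≥ 210 hours: 517 ≥ 210 is true
  CI tests passing: yes → true
  coverage delta > 72.3%: 82.7 > 72.3 is true
  approvals ≥ 2: 6 ≥ 2 is true
  CODEOWNER approved: yes → true
  lint checks passing: no → false
Combine:
[1.1] exactly-one(false, true) = true
[1.2.3] true → false = false
[1.2] false OR false OR false = false
[1] true AND false = false
[2.1.3.1] true AND true = true
[2.1.3] NOT true = false
[2.1] true AND false AND false = false
[2.2.1.1.1] true OR true = true
[2.2.1.1] NOT true = false
[2.2.1.2.1] exactly-one(true, false) = true
[2.2.1.2] NOT true = false
[2.2.1] false AND false = false
[2.2] NOT false = true
[2] false → true (antecedent false ⇒ implication holds) = true
[root] false AND true = false
Overall: false → blocked

Blocked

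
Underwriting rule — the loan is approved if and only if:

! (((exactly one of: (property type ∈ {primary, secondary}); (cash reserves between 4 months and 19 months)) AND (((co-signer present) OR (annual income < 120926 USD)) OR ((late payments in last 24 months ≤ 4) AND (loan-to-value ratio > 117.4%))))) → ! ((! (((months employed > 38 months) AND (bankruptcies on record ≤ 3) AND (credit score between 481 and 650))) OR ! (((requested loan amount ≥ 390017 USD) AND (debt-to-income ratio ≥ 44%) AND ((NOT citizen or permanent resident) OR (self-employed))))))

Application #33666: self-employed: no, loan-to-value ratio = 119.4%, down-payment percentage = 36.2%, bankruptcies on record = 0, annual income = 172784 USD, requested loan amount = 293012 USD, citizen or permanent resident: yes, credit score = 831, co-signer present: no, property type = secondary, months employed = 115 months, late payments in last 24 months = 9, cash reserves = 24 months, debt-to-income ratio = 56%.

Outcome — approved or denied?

Denied

Atomic conditions:
  property type ∈ {primary, secondary}: secondary is in the set → true
  cash reserves between 4 months and 19 months: 24 in [4, 19] is false
  co-signer present: no → false
  annual income < 120926 USD: 172784 < 120926 is false
  late payments in last 24 months ≤ 4: 9 ≤ 4 is false
  loan-to-value ratio > 117.4%: 119.4 > 117.4 is true
  months employed > 38 months: 115 > 38 is true
  bankruptcies on record ≤ 3: 0 ≤ 3 is true
  credit score between 481 and 650: 831 in [481, 650] is false
  requested loan amount ≥ 390017 USD: 293012 ≥ 390017 is false
  debt-to-income ratio ≥ 44%: 56 ≥ 44 is true
  NOT citizen or permanent resident: yes → false
  self-employed: no → false
Combine:
[1.1.1] exactly-one(true, false) = true
[1.1.2.1] false OR false = false
[1.1.2.2] false AND true = false
[1.1.2] false OR false = false
[1.1] true AND false = false
[1] NOT false = true
[2.1.1.1] true AND true AND false = false
[2.1.1] NOT false = true
[2.1.2.1.3] false OR false = false
[2.1.2.1] false AND true AND false = false
[2.1.2] NOT false = true
[2.1] true OR true = true
[2] NOT true = false
[root] true → false = false
Overall: false → denied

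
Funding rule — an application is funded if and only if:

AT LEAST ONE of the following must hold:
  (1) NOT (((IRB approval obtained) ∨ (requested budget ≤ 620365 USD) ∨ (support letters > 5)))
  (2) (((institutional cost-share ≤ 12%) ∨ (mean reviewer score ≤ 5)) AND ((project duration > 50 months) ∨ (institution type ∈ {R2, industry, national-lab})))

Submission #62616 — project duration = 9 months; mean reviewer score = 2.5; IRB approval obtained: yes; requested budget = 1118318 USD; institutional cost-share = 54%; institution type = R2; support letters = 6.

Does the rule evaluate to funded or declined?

Funded

Atomic conditions:
  IRB approval obtained: yes → true
  requested budget ≤ 620365 USD: 1118318 ≤ 620365 is false
  support letters > 5: 6 > 5 is true
  institutional cost-share ≤ 12%: 54 ≤ 12 is false
  mean reviewer score ≤ 5: 2.5 ≤ 5 is true
  project duration > 50 months: 9 > 50 is false
  institution type ∈ {R2, industry, national-lab}: R2 is in the set → true
Combine:
[1.1] true OR false OR true = true
[1] NOT true = false
[2.1] false OR true = true
[2.2] false OR true = true
[2] true AND true = true
[root] false OR true = true
Overall: true → funded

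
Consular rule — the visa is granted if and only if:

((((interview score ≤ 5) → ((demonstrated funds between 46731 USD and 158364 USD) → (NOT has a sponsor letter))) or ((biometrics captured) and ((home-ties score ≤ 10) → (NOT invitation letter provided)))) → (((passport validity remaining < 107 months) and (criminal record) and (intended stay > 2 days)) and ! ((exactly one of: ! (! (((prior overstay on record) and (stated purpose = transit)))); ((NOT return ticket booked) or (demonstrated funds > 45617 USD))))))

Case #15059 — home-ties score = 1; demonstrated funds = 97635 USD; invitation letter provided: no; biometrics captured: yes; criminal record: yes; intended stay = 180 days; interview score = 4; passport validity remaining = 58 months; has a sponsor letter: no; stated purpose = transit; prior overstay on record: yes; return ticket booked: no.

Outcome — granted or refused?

Atomic conditions:
  interview score ≤ 5: 4 ≤ 5 is true
  demonstrated funds between 46731 USD and 158364 USD: 97635 in [46731, 158364] is true
  NOT has a sponsor letter: no → true
  biometrics captured: yes → true
  home-ties score ≤ 10: 1 ≤ 10 is true
  NOT invitation letter provided: no → true
  passport validity remaining < 107 months: 58 < 107 is true
  criminal record: yes → true
  intended stay > 2 days: 180 > 2 is true
  prior overstay on record: yes → true
  stated purpose = transit: transit == transit is true
  NOT return ticket booked: no → true
  demonstrated funds > 45617 USD: 97635 > 45617 is true
Combine:
[1.1.2] true → true = true
[1.1] true → true = true
[1.2.2] true → true = true
[1.2] true AND true = true
[1] true OR true = true
[2.1] true AND true AND true = true
[2.2.1.1.1.1] true AND true = true
[2.2.1.1.1] NOT true = false
[2.2.1.1] NOT false = true
[2.2.1.2] true OR true = true
[2.2.1] exactly-one(true, true) = false
[2.2] NOT false = true
[2] true AND true = true
[root] true → true = true
Overall: true → granted

Granted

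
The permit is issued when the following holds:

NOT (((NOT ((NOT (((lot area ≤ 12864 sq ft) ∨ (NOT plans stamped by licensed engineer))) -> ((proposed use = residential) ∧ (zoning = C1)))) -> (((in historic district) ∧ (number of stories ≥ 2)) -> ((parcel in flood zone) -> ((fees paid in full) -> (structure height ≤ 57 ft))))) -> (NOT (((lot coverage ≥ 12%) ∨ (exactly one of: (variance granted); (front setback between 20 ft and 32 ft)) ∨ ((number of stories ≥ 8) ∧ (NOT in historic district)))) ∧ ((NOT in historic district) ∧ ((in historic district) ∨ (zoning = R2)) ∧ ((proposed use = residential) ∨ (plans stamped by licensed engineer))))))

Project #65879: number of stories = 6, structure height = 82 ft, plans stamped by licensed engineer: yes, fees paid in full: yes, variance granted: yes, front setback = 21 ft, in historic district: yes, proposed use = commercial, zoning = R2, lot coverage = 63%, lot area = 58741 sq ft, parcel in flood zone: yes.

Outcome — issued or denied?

Denied

Atomic conditions:
  lot area ≤ 12864 sq ft: 58741 ≤ 12864 is false
  NOT plans stamped by licensed engineer: yes → false
  proposed use = residential: commercial == residential is false
  zoning = C1: R2 == C1 is false
  in historic district: yes → true
  number of stories ≥ 2: 6 ≥ 2 is true
  parcel in flood zone: yes → true
  fees paid in full: yes → true
  structure height ≤ 57 ft: 82 ≤ 57 is false
  lot coverage ≥ 12%: 63 ≥ 12 is true
  variance granted: yes → true
  front setback between 20 ft and 32 ft: 21 in [20, 32] is true
  number of stories ≥ 8: 6 ≥ 8 is false
  NOT in historic district: yes → false
  zoning = R2: R2 == R2 is true
  plans stamped by licensed engineer: yes → true
Combine:
[1.1.1.1.1.1] false OR false = false
[1.1.1.1.1] NOT false = true
[1.1.1.1.2] false AND false = false
[1.1.1.1] true → false = false
[1.1.1] NOT false = true
[1.1.2.1] true AND true = true
[1.1.2.2.2] true → false = false
[1.1.2.2] true → false = false
[1.1.2] true → false = false
[1.1] true → false = false
[1.2.1.1.2] exactly-one(true, true) = false
[1.2.1.1.3] false AND false = false
[1.2.1.1] true OR false OR false = true
[1.2.1] NOT true = false
[1.2.2.2] true OR true = true
[1.2.2.3] false OR true = true
[1.2.2] false AND true AND true = false
[1.2] false AND false = false
[1] false → false (antecedent false ⇒ implication holds) = true
[root] NOT true = false
Overall: false → denied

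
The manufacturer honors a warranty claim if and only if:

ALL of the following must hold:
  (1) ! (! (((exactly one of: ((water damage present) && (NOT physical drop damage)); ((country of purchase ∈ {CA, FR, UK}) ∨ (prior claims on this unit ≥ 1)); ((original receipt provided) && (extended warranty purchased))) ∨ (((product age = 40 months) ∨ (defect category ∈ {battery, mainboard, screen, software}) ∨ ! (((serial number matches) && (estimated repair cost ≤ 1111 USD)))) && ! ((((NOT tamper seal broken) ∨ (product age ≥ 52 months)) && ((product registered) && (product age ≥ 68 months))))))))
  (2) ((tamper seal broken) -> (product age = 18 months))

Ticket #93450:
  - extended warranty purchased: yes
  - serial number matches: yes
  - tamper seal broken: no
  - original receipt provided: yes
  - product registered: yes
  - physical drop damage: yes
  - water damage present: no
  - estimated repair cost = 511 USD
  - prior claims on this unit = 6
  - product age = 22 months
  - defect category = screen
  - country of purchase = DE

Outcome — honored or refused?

Atomic conditions:
  water damage present: no → false
  NOT physical drop damage: yes → false
  country of purchase ∈ {CA, FR, UK}: DE is not in the set → false
  prior claims on this unit ≥ 1: 6 ≥ 1 is true
  original receipt provided: yes → true
  extended warranty purchased: yes → true
  product age = 40 months: 22 == 40 is false
  defect category ∈ {battery, mainboard, screen, software}: screen is in the set → true
  serial number matches: yes → true
  estimated repair cost ≤ 1111 USD: 511 ≤ 1111 is true
  NOT tamper seal broken: no → true
  product age ≥ 52 months: 22 ≥ 52 is false
  product registered: yes → true
  product age ≥ 68 months: 22 ≥ 68 is false
  tamper seal broken: no → false
  product age = 18 months: 22 == 18 is false
Combine:
[1.1.1.1.1] false AND false = false
[1.1.1.1.2] false OR true = true
[1.1.1.1.3] true AND true = true
[1.1.1.1] exactly-one(false, true, true) = false
[1.1.1.2.1.3.1] true AND true = true
[1.1.1.2.1.3] NOT true = false
[1.1.1.2.1] false OR true OR false = true
[1.1.1.2.2.1.1] true OR false = true
[1.1.1.2.2.1.2] true AND false = false
[1.1.1.2.2.1] true AND false = false
[1.1.1.2.2] NOT false = true
[1.1.1.2] true AND true = true
[1.1.1] false OR true = true
[1.1] NOT true = false
[1] NOT false = true
[2] false → false (antecedent false ⇒ implication holds) = true
[root] true AND true = true
Overall: true → honored

Honored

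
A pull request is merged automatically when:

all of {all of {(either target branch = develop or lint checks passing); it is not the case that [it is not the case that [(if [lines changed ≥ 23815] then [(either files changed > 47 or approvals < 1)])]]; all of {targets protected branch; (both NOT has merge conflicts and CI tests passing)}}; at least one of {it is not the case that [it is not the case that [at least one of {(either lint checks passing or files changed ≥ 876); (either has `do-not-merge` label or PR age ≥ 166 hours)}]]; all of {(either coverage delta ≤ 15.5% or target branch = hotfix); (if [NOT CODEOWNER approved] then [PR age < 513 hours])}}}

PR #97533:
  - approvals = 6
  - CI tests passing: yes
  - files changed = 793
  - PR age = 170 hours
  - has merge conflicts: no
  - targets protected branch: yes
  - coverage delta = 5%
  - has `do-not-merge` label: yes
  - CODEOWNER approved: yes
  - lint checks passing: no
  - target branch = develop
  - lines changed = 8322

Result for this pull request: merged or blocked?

Merged

Atomic conditions:
  target branch = develop: develop == develop is true
  lint checks passing: no → false
  lines changed ≥ 23815: 8322 ≥ 23815 is false
  files changed > 47: 793 > 47 is true
  approvals < 1: 6 < 1 is false
  targets protected branch: yes → true
  NOT has merge conflicts: no → true
  CI tests passing: yes → true
  files changed ≥ 876: 793 ≥ 876 is false
  has `do-not-merge` label: yes → true
  PR age ≥ 166 hours: 170 ≥ 166 is true
  coverage delta ≤ 15.5%: 5 ≤ 15.5 is true
  target branch = hotfix: develop == hotfix is false
  NOT CODEOWNER approved: yes → false
  PR age < 513 hours: 170 < 513 is true
Combine:
[1.1] true OR false = true
[1.2.1.1.2] true OR false = true
[1.2.1.1] false → true (antecedent false ⇒ implication holds) = true
[1.2.1] NOT true = false
[1.2] NOT false = true
[1.3.2] true AND true = true
[1.3] true AND true = true
[1] true AND true AND true = true
[2.1.1.1.1] false OR false = false
[2.1.1.1.2] true OR true = true
[2.1.1.1] false OR true = true
[2.1.1] NOT true = false
[2.1] NOT false = true
[2.2.1] true OR false = true
[2.2.2] false → true (antecedent false ⇒ implication holds) = true
[2.2] true AND true = true
[2] true OR true = true
[root] true AND true = true
Overall: true → merged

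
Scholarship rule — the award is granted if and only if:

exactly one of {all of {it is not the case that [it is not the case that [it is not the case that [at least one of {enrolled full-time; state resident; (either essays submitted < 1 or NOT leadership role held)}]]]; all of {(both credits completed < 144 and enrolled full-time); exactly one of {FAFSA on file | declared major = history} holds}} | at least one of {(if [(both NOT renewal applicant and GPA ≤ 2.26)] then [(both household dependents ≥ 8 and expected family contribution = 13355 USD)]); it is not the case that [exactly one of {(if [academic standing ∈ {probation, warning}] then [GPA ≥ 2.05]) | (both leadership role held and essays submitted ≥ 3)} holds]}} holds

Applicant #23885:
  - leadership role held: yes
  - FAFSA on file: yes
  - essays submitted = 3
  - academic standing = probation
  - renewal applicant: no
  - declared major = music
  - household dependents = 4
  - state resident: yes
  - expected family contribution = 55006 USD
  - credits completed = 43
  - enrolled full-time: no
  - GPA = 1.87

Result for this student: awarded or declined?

Atomic conditions:
  enrolled full-time: no → false
  state resident: yes → true
  essays submitted < 1: 3 < 1 is false
  NOT leadership role held: yes → false
  credits completed < 144: 43 < 144 is true
  FAFSA on file: yes → true
  declared major = history: music == history is false
  NOT renewal applicant: no → true
  GPA ≤ 2.26: 1.87 ≤ 2.26 is true
  household dependents ≥ 8: 4 ≥ 8 is false
  expected family contribution = 13355 USD: 55006 == 13355 is false
  academic standing ∈ {probation, warning}: probation is in the set → true
  GPA ≥ 2.05: 1.87 ≥ 2.05 is false
  leadership role held: yes → true
  essays submitted ≥ 3: 3 ≥ 3 is true
Combine:
[1.1.1.1.1.3] false OR false = false
[1.1.1.1.1] false OR true OR false = true
[1.1.1.1] NOT true = false
[1.1.1] NOT false = true
[1.1] NOT true = false
[1.2.1] true AND false = false
[1.2.2] exactly-one(true, false) = true
[1.2] false AND true = false
[1] false AND false = false
[2.1.1] true AND true = true
[2.1.2] false AND false = false
[2.1] true → false = false
[2.2.1.1] true → false = false
[2.2.1.2] true AND true = true
[2.2.1] exactly-one(false, true) = true
[2.2] NOT true = false
[2] false OR false = false
[root] exactly-one(false, false) = false
Overall: false → declined

Declined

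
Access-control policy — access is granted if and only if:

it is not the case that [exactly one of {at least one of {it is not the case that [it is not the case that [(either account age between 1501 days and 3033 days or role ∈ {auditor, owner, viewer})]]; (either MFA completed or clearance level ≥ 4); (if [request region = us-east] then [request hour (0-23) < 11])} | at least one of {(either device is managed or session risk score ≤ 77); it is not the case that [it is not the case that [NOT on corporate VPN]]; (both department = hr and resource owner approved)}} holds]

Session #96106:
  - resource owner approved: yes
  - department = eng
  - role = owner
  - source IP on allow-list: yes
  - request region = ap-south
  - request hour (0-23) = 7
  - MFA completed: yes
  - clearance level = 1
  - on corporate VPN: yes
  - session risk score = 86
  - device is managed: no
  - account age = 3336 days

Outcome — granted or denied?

Denied

Atomic conditions:
  account age between 1501 days and 3033 days: 3336 in [1501, 3033] is false
  role ∈ {auditor, owner, viewer}: owner is in the set → true
  MFA completed: yes → true
  clearance level ≥ 4: 1 ≥ 4 is false
  request region = us-east: ap-south == us-east is false
  request hour (0-23) < 11: 7 < 11 is true
  device is managed: no → false
  session risk score ≤ 77: 86 ≤ 77 is false
  NOT on corporate VPN: yes → false
  department = hr: eng == hr is false
  resource owner approved: yes → true
Combine:
[1.1.1.1.1] false OR true = true
[1.1.1.1] NOT true = false
[1.1.1] NOT false = true
[1.1.2] true OR false = true
[1.1.3] false → true (antecedent false ⇒ implication holds) = true
[1.1] true OR true OR true = true
[1.2.1] false OR false = false
[1.2.2.1] NOT false = true
[1.2.2] NOT true = false
[1.2.3] false AND true = false
[1.2] false OR false OR false = false
[1] exactly-one(true, false) = true
[root] NOT true = false
Overall: false → denied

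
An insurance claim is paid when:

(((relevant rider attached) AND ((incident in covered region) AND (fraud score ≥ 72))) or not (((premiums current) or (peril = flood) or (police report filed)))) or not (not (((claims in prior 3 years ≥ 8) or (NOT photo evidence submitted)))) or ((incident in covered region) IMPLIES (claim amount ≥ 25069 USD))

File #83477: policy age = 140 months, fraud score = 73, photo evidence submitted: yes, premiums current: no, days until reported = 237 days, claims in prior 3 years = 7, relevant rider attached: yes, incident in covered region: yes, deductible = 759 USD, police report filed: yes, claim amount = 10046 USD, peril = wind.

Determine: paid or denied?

Paid

Atomic conditions:
  relevant rider attached: yes → true
  incident in covered region: yes → true
  fraud score ≥ 72: 73 ≥ 72 is true
  premiums current: no → false
  peril = flood: wind == flood is false
  police report filed: yes → true
  claims in prior 3 years ≥ 8: 7 ≥ 8 is false
  NOT photo evidence submitted: yes → false
  claim amount ≥ 25069 USD: 10046 ≥ 25069 is false
Combine:
[1.1.2] true AND true = true
[1.1] true AND true = true
[1.2.1] false OR false OR true = true
[1.2] NOT true = false
[1] true OR false = true
[2.1.1] false OR false = false
[2.1] NOT false = true
[2] NOT true = false
[3] true → false = false
[root] true OR false OR false = true
Overall: true → paid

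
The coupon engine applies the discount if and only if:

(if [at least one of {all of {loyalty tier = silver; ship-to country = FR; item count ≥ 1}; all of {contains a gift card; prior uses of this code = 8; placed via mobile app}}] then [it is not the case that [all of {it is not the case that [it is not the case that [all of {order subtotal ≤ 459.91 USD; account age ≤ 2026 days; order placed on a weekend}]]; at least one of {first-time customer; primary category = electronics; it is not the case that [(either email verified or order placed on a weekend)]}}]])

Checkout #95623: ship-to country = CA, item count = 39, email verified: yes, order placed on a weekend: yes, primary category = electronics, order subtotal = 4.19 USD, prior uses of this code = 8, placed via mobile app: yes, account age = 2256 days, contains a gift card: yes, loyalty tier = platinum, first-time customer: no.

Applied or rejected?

Atomic conditions:
  loyalty tier = silver: platinum == silver is false
  ship-to country = FR: CA == FR is false
  item count ≥ 1: 39 ≥ 1 is true
  contains a gift card: yes → true
  prior uses of this code = 8: 8 == 8 is true
  placed via mobile app: yes → true
  order subtotal ≤ 459.91 USD: 4.19 ≤ 459.91 is true
  account age ≤ 2026 days: 2256 ≤ 2026 is false
  order placed on a weekend: yes → true
  first-time customer: no → false
  primary category = electronics: electronics == electronics is true
  email verified: yes → true
Combine:
[1.1] false AND false AND true = false
[1.2] true AND true AND true = true
[1] false OR true = true
[2.1.1.1.1] true AND false AND true = false
[2.1.1.1] NOT false = true
[2.1.1] NOT true = false
[2.1.2.3.1] true OR true = true
[2.1.2.3] NOT true = false
[2.1.2] false OR true OR false = true
[2.1] false AND true = false
[2] NOT false = true
[root] true → true = true
Overall: true → applied

Applied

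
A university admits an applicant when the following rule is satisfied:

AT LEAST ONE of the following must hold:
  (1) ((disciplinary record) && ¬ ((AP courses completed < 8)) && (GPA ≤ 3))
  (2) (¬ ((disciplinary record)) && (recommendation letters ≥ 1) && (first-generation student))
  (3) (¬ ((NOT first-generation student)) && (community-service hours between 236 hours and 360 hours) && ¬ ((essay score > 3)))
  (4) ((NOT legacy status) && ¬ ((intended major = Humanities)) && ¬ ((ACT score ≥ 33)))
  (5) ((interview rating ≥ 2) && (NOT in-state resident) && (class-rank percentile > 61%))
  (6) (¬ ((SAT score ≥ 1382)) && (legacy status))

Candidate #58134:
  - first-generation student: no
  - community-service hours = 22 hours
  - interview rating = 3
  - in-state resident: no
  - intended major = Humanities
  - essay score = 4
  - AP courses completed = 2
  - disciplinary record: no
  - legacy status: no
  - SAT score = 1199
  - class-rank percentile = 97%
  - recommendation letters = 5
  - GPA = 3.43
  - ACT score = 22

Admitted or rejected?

Admitted

Atomic conditions:
  disciplinary record: no → false
  AP courses completed < 8: 2 < 8 is true
  GPA ≤ 3: 3.43 ≤ 3 is false
  recommendation letters ≥ 1: 5 ≥ 1 is true
  first-generation student: no → false
  NOT first-generation student: no → true
  community-service hours between 236 hours and 360 hours: 22 in [236, 360] is false
  essay score > 3: 4 > 3 is true
  NOT legacy status: no → true
  intended major = Humanities: Humanities == Humanities is true
  ACT score ≥ 33: 22 ≥ 33 is false
  interview rating ≥ 2: 3 ≥ 2 is true
  NOT in-state resident: no → true
  class-rank percentile > 61%: 97 > 61 is true
  SAT score ≥ 1382: 1199 ≥ 1382 is false
  legacy status: no → false
Combine:
[1.2] NOT true = false
[1] false AND false AND false = false
[2.1] NOT false = true
[2] true AND true AND false = false
[3.1] NOT true = false
[3.3] NOT true = false
[3] false AND false AND false = false
[4.2] NOT true = false
[4.3] NOT false = true
[4] true AND false AND true = false
[5] true AND true AND true = true
[6.1] NOT false = true
[6] true AND false = false
[root] false OR false OR false OR false OR true OR false = true
Overall: true → admitted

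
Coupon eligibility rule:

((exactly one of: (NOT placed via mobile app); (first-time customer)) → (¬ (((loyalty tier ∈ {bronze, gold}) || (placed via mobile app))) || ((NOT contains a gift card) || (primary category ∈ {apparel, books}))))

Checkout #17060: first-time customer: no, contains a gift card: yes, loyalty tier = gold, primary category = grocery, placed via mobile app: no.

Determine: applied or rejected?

Rejected

Atomic conditions:
  NOT placed via mobile app: no → true
  first-time customer: no → false
  loyalty tier ∈ {bronze, gold}: gold is in the set → true
  placed via mobile app: no → false
  NOT contains a gift card: yes → false
  primary category ∈ {apparel, books}: grocery is not in the set → false
Combine:
[1] exactly-one(true, false) = true
[2.1.1] true OR false = true
[2.1] NOT true = false
[2.2] false OR false = false
[2] false OR false = false
[root] true → false = false
Overall: false → rejected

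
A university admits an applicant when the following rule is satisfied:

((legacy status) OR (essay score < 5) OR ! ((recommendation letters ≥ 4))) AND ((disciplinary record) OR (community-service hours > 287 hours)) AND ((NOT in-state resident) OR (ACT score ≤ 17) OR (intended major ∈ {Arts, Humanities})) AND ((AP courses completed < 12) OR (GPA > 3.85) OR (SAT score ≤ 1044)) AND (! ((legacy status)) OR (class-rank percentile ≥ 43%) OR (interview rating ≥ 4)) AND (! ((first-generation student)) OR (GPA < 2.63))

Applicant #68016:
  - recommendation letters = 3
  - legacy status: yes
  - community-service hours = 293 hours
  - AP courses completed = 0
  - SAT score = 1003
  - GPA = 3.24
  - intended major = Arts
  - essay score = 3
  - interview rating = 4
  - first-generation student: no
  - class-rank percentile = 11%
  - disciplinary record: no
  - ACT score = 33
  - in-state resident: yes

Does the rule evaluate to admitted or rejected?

Admitted

Atomic conditions:
  legacy status: yes → true
  essay score < 5: 3 < 5 is true
  recommendation letters ≥ 4: 3 ≥ 4 is false
  disciplinary record: no → false
  community-service hours > 287 hours: 293 > 287 is true
  NOT in-state resident: yes → false
  ACT score ≤ 17: 33 ≤ 17 is false
  intended major ∈ {Arts, Humanities}: Arts is in the set → true
  AP courses completed < 12: 0 < 12 is true
  GPA > 3.85: 3.24 > 3.85 is false
  SAT score ≤ 1044: 1003 ≤ 1044 is true
  class-rank percentile ≥ 43%: 11 ≥ 43 is false
  interview rating ≥ 4: 4 ≥ 4 is true
  first-generation student: no → false
  GPA < 2.63: 3.24 < 2.63 is false
Combine:
[1.3] NOT false = true
[1] true OR true OR true = true
[2] false OR true = true
[3] false OR false OR true = true
[4] true OR false OR true = true
[5.1] NOT true = false
[5] false OR false OR true = true
[6.1] NOT false = true
[6] true OR false = true
[root] true AND true AND true AND true AND true AND true = true
Overall: true → admitted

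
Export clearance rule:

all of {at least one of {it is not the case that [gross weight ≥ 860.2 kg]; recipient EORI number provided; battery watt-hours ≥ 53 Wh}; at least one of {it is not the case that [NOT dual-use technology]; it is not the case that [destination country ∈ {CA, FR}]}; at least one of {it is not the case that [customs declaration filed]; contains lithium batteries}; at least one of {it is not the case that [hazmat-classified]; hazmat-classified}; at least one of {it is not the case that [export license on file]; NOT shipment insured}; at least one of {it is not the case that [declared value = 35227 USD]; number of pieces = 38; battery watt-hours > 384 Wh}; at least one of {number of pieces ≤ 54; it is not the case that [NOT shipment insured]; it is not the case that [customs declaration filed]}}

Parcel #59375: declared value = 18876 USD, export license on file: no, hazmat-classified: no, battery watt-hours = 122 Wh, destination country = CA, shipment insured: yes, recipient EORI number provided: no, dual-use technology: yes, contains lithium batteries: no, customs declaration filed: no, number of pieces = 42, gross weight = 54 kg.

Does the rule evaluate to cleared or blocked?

Cleared

Atomic conditions:
  gross weight ≥ 860.2 kg: 54 ≥ 860.2 is false
  recipient EORI number provided: no → false
  battery watt-hours ≥ 53 Wh: 122 ≥ 53 is true
  NOT dual-use technology: yes → false
  destination country ∈ {CA, FR}: CA is in the set → true
  customs declaration filed: no → false
  contains lithium batteries: no → false
  hazmat-classified: no → false
  export license on file: no → false
  NOT shipment insured: yes → false
  declared value = 35227 USD: 18876 == 35227 is false
  number of pieces = 38: 42 == 38 is false
  battery watt-hours > 384 Wh: 122 > 384 is false
  number of pieces ≤ 54: 42 ≤ 54 is true
Combine:
[1.1] NOT false = true
[1] true OR false OR true = true
[2.1] NOT false = true
[2.2] NOT true = false
[2] true OR false = true
[3.1] NOT false = true
[3] true OR false = true
[4.1] NOT false = true
[4] true OR false = true
[5.1] NOT false = true
[5] true OR false = true
[6.1] NOT false = true
[6] true OR false OR false = true
[7.2] NOT false = true
[7.3] NOT false = true
[7] true OR true OR true = true
[root] true AND true AND true AND true AND true AND true AND true = true
Overall: true → cleared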